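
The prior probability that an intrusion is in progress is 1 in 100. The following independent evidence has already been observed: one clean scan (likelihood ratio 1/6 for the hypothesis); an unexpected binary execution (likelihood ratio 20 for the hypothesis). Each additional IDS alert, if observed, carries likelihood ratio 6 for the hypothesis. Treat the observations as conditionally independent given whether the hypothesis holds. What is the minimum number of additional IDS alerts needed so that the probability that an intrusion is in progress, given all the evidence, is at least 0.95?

4

Prior odds = 0.01/0.99 = 1/99.
Combined Bayes factor of the evidence already in hand = (1/6) × 20 = 10/3.
Odds after that evidence = (1/99) × 10/3 = 10/297.
Target odds = 0.95/0.05 = 19.
Need 6ⁿ ≥ 19 ÷ (10/297) = 564.3.
6³ = 216 falls short of 564.3 but 6⁴ = 1296 reaches it, so n = 4.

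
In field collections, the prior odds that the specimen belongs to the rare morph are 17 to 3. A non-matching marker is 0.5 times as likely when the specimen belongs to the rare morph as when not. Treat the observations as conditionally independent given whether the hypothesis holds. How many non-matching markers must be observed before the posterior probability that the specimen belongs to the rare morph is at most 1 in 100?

10

Prior odds = 17/3.
Likelihood ratio per non-matching marker = 0.5.
Target posterior odds = 0.01/0.99 = 1/99.
Need (17/3) × 0.5ⁿ ≤ 1/99, i.e. 0.5ⁿ ≤ 1/561.
0.5⁹ = 0.001953125 is still above 1/561 but 0.5¹⁰ = 1/1024 is at or below it, so n = 10.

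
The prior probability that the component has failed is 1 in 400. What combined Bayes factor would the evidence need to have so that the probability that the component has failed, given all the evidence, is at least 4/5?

Prior odds = 0.0025/0.9975 = 1/399.
Target odds = 0.8/0.2 = 4.
Required Bayes factor = 4 ÷ (1/399) = 1596.

1596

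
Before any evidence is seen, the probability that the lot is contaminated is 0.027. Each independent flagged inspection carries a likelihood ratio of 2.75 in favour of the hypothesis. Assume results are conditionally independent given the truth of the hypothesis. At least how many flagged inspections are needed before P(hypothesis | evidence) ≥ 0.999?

Prior odds: 0.027 ÷ 0.973 = 27/973.
Likelihood ratio per flagged inspection = 2.75.
Target posterior odds = 0.999/0.001 = 999.
Require 2.75ⁿ ≥ 999 ÷ (27/973) = 36001.
2.75¹⁰ ≈24735.9 falls short of 36001 but 2.75¹¹ ≈68023.6 reaches it, so n = 11.

11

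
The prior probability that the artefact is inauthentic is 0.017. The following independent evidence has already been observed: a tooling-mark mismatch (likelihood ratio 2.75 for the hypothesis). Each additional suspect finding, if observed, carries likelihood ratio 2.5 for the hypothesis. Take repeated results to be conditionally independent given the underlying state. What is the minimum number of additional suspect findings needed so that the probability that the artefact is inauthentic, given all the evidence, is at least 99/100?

Prior odds = 0.017/0.983 = 17/983.
Bayes factor of the evidence already in hand = 2.75.
Odds after that evidence = (17/983) × 2.75 = 187/3932.
Target odds = 0.99/0.01 = 99.
Need 2.5ⁿ ≥ 99 ÷ (187/3932) = 35388/17.
2.5⁸ = 390625/256 falls short of 35388/17 but 2.5⁹ = 1953125/512 reaches it, so n = 9.

9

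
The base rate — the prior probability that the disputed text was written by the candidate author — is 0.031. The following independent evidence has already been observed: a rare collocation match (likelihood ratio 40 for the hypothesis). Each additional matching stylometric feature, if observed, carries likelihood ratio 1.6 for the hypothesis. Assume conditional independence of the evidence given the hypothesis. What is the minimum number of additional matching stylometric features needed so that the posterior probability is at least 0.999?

Prior odds = 0.031/0.969 = 31/969.
Bayes factor of the evidence already in hand = 40.
Odds after that evidence = (31/969) × 40 = 1240/969.
Target odds = 0.999/0.001 = 999.
Need 1.6ⁿ ≥ 999 ÷ (1240/969) = 968031/1240.
1.6¹⁴ ≈720.576 falls short of 968031/1240 but 1.6¹⁵ ≈1152.92 reaches it, so n = 15.

15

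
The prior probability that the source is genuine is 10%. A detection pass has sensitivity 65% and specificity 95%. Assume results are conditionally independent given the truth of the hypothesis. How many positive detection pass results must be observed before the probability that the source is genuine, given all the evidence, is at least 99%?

Prior odds: 0.1 ÷ 0.9 = 1/9.
False-positive rate = 1 − 0.95 = 0.05; likelihood ratio of a positive = 0.65/0.05 = 13.
Target odds: 0.99 ÷ 0.01 = 99.
Need (1/9) × 13ⁿ ≥ 99, i.e. 13ⁿ ≥ 891.
13² = 169 falls short of 891 but 13³ = 2197 reaches it, so n = 3.

3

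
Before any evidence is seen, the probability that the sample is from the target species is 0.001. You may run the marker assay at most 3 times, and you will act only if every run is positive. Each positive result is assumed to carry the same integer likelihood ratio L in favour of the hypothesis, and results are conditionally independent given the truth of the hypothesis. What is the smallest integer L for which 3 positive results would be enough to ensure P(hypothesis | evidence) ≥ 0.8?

Prior odds = 0.001/0.999 = 1/999.
Target odds = 0.8/0.2 = 4.
Need L³ ≥ 4 ÷ (1/999) = 3996.
15³ = 3375 < 3996 ≤ 4096 = 16³, so L = 16.

16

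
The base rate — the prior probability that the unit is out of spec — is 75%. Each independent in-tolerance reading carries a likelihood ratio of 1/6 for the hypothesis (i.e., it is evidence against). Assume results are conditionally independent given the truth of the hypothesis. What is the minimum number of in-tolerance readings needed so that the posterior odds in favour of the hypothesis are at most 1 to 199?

Prior odds: 0.75 ÷ 0.25 = 3.
Likelihood ratio per in-tolerance reading = 1/6.
Target odds = 1/199.
Require (1/6)ⁿ ≤ 1/199 ÷ 3 = 1/597.
(1/6)³ = 1/216 is still above 1/597 but (1/6)⁴ = 1/1296 is at or below it, so n = 4.

4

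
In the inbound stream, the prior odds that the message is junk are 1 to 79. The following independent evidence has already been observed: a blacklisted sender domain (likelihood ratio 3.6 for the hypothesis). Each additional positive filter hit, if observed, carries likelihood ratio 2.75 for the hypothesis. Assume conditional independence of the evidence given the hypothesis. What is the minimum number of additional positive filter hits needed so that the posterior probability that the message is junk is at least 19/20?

6

Prior odds = 1/79.
Bayes factor of the evidence already in hand = 3.6.
Odds after that evidence = (1/79) × 3.6 = 18/395.
Target odds = 0.95/0.05 = 19.
Need 2.75ⁿ ≥ 19 ÷ (18/395) = 7505/18.
2.75⁵ = 161051/1024 falls short of 7505/18 but 2.75⁶ = 1771561/4096 reaches it, so n = 6.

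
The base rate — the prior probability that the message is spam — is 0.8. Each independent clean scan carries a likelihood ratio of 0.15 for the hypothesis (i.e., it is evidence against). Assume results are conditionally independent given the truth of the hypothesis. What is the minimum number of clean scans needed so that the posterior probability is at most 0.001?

5

Prior odds = 0.8/0.2 = 4.
Likelihood ratio per clean scan = 0.15.
Target posterior odds = 0.001/0.999 = 1/999.
Need 4 × 0.15ⁿ ≤ 1/999, i.e. 0.15ⁿ ≤ 1/3996.
0.15⁴ = 81/160000 is still above 1/3996 but 0.15⁵ = 243/3200000 is at or below it, so n = 5.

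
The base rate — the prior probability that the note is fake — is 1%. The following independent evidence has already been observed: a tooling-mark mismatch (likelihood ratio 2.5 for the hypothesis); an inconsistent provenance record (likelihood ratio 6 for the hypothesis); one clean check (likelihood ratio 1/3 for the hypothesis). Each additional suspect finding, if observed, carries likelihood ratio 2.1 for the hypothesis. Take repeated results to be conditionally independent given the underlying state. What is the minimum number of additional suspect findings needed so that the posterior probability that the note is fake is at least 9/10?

7

Prior odds = 0.01/0.99 = 1/99.
Combined Bayes factor of the evidence already in hand = 2.5 × 6 × (1/3) = 5.
Odds after that evidence = (1/99) × 5 = 5/99.
Target odds = 0.9/0.1 = 9.
Need 2.1ⁿ ≥ 9 ÷ (5/99) = 178.2.
2.1⁶ = 85766121/1000000 falls short of 178.2 but 2.1⁷ ≈180.109 reaches it, so n = 7.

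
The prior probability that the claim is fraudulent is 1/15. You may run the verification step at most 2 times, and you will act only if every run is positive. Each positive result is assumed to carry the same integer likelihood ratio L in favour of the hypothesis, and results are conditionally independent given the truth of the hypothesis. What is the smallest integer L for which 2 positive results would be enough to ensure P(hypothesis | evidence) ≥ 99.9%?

119

Prior odds = (1/15)/(14/15) = 1/14.
Target odds = 0.999/0.001 = 999.
Need L² ≥ 999 ÷ (1/14) = 13986.
118² = 13924 < 13986 ≤ 14161 = 119², so L = 119.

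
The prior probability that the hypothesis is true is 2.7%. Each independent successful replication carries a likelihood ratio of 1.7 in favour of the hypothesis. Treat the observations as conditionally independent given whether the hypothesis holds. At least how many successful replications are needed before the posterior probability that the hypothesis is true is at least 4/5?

Prior odds = 0.027/0.973 = 27/973.
Likelihood ratio per successful replication = 1.7.
Target odds: 0.8 ÷ 0.2 = 4.
Need (27/973) × 1.7ⁿ ≥ 4, i.e. 1.7ⁿ ≥ 3892/27.
1.7⁹ ≈118.588 falls short of 3892/27 but 1.7¹⁰ ≈201.599 reaches it, so n = 10.

10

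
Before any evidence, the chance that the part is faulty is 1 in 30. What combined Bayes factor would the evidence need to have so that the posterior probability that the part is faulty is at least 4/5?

116

Prior odds = (1/30)/(29/30) = 1/29.
Target odds = 0.8/0.2 = 4.
Required Bayes factor = 4 ÷ (1/29) = 116.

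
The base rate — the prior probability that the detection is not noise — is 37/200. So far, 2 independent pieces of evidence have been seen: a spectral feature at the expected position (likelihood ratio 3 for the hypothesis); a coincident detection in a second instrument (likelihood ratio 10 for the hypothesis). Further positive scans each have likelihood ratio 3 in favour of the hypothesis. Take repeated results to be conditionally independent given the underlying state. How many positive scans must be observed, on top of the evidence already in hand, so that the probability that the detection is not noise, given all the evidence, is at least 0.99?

Prior odds = 0.185/0.815 = 37/163.
Combined Bayes factor of the evidence already in hand = 3 × 10 = 30.
Odds after that evidence = (37/163) × 30 = 1110/163.
Target odds = 0.99/0.01 = 99.
Need 3ⁿ ≥ 99 ÷ (1110/163) = 5379/370.
3² = 9 falls short of 5379/370 but 3³ = 27 reaches it, so n = 3.

3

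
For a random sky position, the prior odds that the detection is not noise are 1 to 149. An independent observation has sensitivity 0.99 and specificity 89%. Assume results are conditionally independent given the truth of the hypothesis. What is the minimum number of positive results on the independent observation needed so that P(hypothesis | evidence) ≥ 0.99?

Prior odds = 1/149.
False-positive rate = 1 − 0.89 = 0.11; likelihood ratio of a positive = 0.99/0.11 = 9.
Target odds: 0.99 ÷ 0.01 = 99.
Require 9ⁿ ≥ 99 ÷ (1/149) = 14751.
9⁴ = 6561 falls short of 14751 but 9⁵ = 59049 reaches it, so n = 5.

5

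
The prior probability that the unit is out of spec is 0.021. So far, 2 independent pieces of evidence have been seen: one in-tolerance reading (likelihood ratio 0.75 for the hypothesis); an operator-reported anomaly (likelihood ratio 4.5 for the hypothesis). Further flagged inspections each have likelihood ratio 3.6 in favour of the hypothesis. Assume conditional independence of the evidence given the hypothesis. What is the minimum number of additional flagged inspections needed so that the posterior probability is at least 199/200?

Prior odds = 0.021/0.979 = 21/979.
Combined Bayes factor of the evidence already in hand = 0.75 × 4.5 = 3.375.
Odds after that evidence = (21/979) × 3.375 = 567/7832.
Target odds = 0.995/0.005 = 199.
Need 3.6ⁿ ≥ 199 ÷ (567/7832) = 1558568/567.
3.6⁶ = 34012224/15625 falls short of 1558568/567 but 3.6⁷ = 612220032/78125 reaches it, so n = 7.

7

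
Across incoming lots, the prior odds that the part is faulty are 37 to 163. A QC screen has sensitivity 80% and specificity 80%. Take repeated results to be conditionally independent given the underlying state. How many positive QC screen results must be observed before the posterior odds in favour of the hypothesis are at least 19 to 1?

4

Prior odds = 37/163.
False-positive rate = 1 − 0.8 = 0.2; likelihood ratio of a positive = 0.8/0.2 = 4.
Target odds = 19.
Require 4ⁿ ≥ 19 ÷ (37/163) = 3097/37.
4³ = 64 falls short of 3097/37 but 4⁴ = 256 reaches it, so n = 4.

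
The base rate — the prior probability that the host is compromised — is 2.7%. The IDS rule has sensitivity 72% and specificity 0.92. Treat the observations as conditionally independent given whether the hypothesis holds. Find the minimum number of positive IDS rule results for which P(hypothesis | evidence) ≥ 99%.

Prior odds: 0.027 ÷ 0.973 = 27/973.
False-positive rate = 1 − 0.92 = 0.08; likelihood ratio of a positive = 0.72/0.08 = 9.
Target posterior odds = 0.99/0.01 = 99.
Need (27/973) × 9ⁿ ≥ 99, i.e. 9ⁿ ≥ 10703/3.
9³ = 729 falls short of 10703/3 but 9⁴ = 6561 reaches it, so n = 4.

4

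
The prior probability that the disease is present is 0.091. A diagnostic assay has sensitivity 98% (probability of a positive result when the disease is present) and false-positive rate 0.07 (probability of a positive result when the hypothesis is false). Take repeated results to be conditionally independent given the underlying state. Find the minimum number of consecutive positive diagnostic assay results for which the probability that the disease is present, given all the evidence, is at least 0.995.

3

Prior odds: 0.091 ÷ 0.909 = 91/909.
Likelihood ratio of a positive result = 0.98/0.07 = 14.
Target posterior odds = 0.995/0.005 = 199.
Need (91/909) × 14ⁿ ≥ 199, i.e. 14ⁿ ≥ 180891/91.
14² = 196 falls short of 180891/91 but 14³ = 2744 reaches it, so n = 3.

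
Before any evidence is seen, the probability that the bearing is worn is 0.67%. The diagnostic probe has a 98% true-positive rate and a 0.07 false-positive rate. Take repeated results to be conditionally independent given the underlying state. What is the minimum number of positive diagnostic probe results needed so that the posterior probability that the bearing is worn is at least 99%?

Prior odds = 0.0067/0.9933 = 67/9933.
Likelihood ratio of a positive result = 0.98/0.07 = 14.
Target posterior odds = 0.99/0.01 = 99.
Need (67/9933) × 14ⁿ ≥ 99, i.e. 14ⁿ ≥ 983367/67.
14³ = 2744 falls short of 983367/67 but 14⁴ = 38416 reaches it, so n = 4.

4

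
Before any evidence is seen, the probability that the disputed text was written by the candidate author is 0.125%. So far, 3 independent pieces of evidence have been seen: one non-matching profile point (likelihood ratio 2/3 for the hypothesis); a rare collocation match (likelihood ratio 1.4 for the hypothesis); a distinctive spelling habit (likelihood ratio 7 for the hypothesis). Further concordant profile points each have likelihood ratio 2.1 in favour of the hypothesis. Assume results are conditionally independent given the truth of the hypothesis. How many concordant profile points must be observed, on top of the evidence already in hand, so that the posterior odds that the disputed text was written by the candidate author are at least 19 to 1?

Prior odds = 0.00125/0.99875 = 1/799.
Combined Bayes factor of the evidence already in hand = (2/3) × 1.4 × 7 = 98/15.
Odds after that evidence = (1/799) × 98/15 = 98/11985.
Target odds = 19.
Need 2.1ⁿ ≥ 19 ÷ (98/11985) = 227715/98.
2.1¹⁰ ≈1667.99 falls short of 227715/98 but 2.1¹¹ ≈3502.78 reaches it, so n = 11.

11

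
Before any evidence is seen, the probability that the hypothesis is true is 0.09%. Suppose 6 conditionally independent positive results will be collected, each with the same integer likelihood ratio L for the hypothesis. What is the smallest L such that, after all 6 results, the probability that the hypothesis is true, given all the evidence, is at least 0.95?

Prior odds = 0.0009/0.9991 = 9/9991.
Target odds = 0.95/0.05 = 19.
Need L⁶ ≥ 19 ÷ (9/9991) = 189829/9.
5⁶ = 15625 < 189829/9 ≤ 46656 = 6⁶, so L = 6.

6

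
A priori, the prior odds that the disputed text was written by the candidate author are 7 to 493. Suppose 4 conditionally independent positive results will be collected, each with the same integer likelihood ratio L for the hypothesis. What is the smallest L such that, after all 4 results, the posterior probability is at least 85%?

5

Prior odds = 7/493.
Target odds = 0.85/0.15 = 17/3.
Need L⁴ ≥ 17/3 ÷ (7/493) = 8381/21.
4⁴ = 256 < 8381/21 ≤ 625 = 5⁴, so L = 5.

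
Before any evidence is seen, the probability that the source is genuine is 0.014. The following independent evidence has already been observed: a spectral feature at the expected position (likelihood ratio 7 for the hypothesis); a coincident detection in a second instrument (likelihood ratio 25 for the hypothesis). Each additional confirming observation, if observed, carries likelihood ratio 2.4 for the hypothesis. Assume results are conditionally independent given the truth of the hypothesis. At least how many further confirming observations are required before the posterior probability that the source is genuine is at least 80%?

Prior odds = 0.014/0.986 = 7/493.
Combined Bayes factor of the evidence already in hand = 7 × 25 = 175.
Odds after that evidence = (7/493) × 175 = 1225/493.
Target odds = 0.8/0.2 = 4.
Need 2.4ⁿ ≥ 4 ÷ (1225/493) = 1972/1225.
2.4¹ = 2.4, which meets the required 1972/1225; so n = 1.

1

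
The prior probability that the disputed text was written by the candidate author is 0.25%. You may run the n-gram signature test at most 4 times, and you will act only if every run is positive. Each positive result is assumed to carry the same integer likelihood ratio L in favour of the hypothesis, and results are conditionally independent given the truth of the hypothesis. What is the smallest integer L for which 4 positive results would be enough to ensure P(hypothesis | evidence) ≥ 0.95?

10

Prior odds = 0.0025/0.9975 = 1/399.
Target odds = 0.95/0.05 = 19.
Need L⁴ ≥ 19 ÷ (1/399) = 7581.
9⁴ = 6561 < 7581 ≤ 10000 = 10⁴, so L = 10.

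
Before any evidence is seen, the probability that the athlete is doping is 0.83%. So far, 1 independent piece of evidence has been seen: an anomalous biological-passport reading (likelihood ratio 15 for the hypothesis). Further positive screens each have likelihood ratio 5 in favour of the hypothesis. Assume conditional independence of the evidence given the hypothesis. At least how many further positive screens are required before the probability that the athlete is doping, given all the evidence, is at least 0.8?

3

Prior odds = 0.0083/0.9917 = 83/9917.
Bayes factor of the evidence already in hand = 15.
Odds after that evidence = (83/9917) × 15 = 1245/9917.
Target odds = 0.8/0.2 = 4.
Need 5ⁿ ≥ 4 ÷ (1245/9917) = 39668/1245.
5² = 25 falls short of 39668/1245 but 5³ = 125 reaches it, so n = 3.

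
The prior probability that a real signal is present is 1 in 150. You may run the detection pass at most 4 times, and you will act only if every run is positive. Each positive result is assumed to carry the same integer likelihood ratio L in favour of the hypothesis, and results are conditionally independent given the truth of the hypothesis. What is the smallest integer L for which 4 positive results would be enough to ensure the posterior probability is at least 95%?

Prior odds = (1/150)/(149/150) = 1/149.
Target odds = 0.95/0.05 = 19.
Need L⁴ ≥ 19 ÷ (1/149) = 2831.
7⁴ = 2401 < 2831 ≤ 4096 = 8⁴, so L = 8.

8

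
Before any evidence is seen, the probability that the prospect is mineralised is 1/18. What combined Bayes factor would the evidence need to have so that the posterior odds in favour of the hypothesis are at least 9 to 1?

Prior odds = (1/18)/(17/18) = 1/17.
Target odds = 9.
Required Bayes factor = 9 ÷ (1/17) = 153.

153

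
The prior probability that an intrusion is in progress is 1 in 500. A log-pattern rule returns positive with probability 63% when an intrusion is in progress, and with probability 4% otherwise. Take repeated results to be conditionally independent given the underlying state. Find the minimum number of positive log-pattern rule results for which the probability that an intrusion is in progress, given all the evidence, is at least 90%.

Prior odds: 0.002 ÷ 0.998 = 1/499.
Likelihood ratio of a positive result = 0.63/0.04 = 15.75.
Target posterior odds = 0.9/0.1 = 9.
Require 15.75ⁿ ≥ 9 ÷ (1/499) = 4491.
15.75³ = 3906.984375 falls short of 4491 but 15.75⁴ = 15752961/256 reaches it, so n = 4.

4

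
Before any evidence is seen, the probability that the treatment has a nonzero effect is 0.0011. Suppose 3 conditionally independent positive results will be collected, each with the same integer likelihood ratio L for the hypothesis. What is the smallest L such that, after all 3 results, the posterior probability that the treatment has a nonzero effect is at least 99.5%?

57

Prior odds = 0.0011/0.9989 = 11/9989.
Target odds = 0.995/0.005 = 199.
Need L³ ≥ 199 ÷ (11/9989) = 1987811/11.
56³ = 175616 < 1987811/11 ≤ 185193 = 57³, so L = 57.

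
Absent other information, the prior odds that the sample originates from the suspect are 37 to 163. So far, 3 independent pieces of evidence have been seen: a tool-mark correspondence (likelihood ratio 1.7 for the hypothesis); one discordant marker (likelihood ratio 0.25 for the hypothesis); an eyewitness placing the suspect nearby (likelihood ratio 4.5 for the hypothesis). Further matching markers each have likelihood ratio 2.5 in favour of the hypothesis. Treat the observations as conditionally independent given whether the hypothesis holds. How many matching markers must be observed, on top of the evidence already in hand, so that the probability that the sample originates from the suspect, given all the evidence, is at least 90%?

4

Prior odds = 37/163.
Combined Bayes factor of the evidence already in hand = 1.7 × 0.25 × 4.5 = 1.9125.
Odds after that evidence = (37/163) × 1.9125 = 5661/13040.
Target odds = 0.9/0.1 = 9.
Need 2.5ⁿ ≥ 9 ÷ (5661/13040) = 13040/629.
2.5³ = 15.625 falls short of 13040/629 but 2.5⁴ = 39.0625 reaches it, so n = 4.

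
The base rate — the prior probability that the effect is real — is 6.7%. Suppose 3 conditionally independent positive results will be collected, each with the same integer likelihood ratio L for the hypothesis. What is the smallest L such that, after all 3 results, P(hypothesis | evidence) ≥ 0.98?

9

Prior odds = 0.067/0.933 = 67/933.
Target odds = 0.98/0.02 = 49.
Need L³ ≥ 49 ÷ (67/933) = 45717/67.
8³ = 512 < 45717/67 ≤ 729 = 9³, so L = 9.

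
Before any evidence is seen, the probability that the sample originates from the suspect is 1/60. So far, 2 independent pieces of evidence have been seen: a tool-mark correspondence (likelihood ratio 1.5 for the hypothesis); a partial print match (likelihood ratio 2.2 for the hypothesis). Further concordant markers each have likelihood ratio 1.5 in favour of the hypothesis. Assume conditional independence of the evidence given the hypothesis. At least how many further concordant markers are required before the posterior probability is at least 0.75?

Prior odds = (1/60)/(59/60) = 1/59.
Combined Bayes factor of the evidence already in hand = 1.5 × 2.2 = 3.3.
Odds after that evidence = (1/59) × 3.3 = 33/590.
Target odds = 0.75/0.25 = 3.
Need 1.5ⁿ ≥ 3 ÷ (33/590) = 590/11.
1.5⁹ = 19683/512 falls short of 590/11 but 1.5¹⁰ = 59049/1024 reaches it, so n = 10.

10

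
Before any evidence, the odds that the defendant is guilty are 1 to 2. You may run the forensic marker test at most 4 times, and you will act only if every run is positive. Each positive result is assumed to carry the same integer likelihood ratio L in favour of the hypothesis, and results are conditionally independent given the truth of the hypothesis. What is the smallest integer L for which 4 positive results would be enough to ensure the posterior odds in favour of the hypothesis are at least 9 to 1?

Prior odds = 0.5.
Target odds = 9.
Need L⁴ ≥ 9 ÷ 0.5 = 18.
2⁴ = 16 < 18 ≤ 81 = 3⁴, so L = 3.

3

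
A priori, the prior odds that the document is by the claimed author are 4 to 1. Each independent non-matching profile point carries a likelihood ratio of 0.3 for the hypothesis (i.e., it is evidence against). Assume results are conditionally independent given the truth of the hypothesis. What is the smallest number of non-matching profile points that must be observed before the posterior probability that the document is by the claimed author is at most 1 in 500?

Prior odds = 4.
Likelihood ratio per non-matching profile point = 0.3.
Target posterior odds = 0.002/0.998 = 1/499.
Need 4 × 0.3ⁿ ≤ 1/499, i.e. 0.3ⁿ ≤ 1/1996.
0.3⁶ = 729/1000000 is still above 1/1996 but 0.3⁷ = 2187/10000000 is at or below it, so n = 7.

7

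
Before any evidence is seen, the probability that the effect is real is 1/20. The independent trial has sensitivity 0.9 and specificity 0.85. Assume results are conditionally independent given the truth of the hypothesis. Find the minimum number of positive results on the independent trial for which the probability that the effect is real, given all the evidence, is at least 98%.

4

Prior odds = 0.05/0.95 = 1/19.
False-positive rate = 1 − 0.85 = 0.15; likelihood ratio of a positive = 0.9/0.15 = 6.
Target posterior odds = 0.98/0.02 = 49.
Require 6ⁿ ≥ 49 ÷ (1/19) = 931.
6³ = 216 falls short of 931 but 6⁴ = 1296 reaches it, so n = 4.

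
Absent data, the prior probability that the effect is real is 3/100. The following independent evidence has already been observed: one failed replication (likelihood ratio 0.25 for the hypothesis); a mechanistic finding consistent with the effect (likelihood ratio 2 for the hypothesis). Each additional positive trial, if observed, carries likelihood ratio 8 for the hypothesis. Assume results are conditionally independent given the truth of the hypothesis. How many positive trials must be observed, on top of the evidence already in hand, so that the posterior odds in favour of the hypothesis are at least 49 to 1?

4

Prior odds = 0.03/0.97 = 3/97.
Combined Bayes factor of the evidence already in hand = 0.25 × 2 = 0.5.
Odds after that evidence = (3/97) × 0.5 = 3/194.
Target odds = 49.
Need 8ⁿ ≥ 49 ÷ (3/194) = 9506/3.
8³ = 512 falls short of 9506/3 but 8⁴ = 4096 reaches it, so n = 4.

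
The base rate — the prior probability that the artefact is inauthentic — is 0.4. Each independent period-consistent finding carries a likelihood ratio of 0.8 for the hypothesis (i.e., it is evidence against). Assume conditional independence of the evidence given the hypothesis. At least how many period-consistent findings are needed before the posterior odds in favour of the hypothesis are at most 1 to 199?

Prior odds: 0.4 ÷ 0.6 = 2/3.
Likelihood ratio per period-consistent finding = 0.8.
Target odds = 1/199.
Need (2/3) × 0.8ⁿ ≤ 1/199, i.e. 0.8ⁿ ≤ 3/398.
0.8²¹ ≈0.00922337 is still above 3/398 but 0.8²² ≈0.0073787 is at or below it, so n = 22.

22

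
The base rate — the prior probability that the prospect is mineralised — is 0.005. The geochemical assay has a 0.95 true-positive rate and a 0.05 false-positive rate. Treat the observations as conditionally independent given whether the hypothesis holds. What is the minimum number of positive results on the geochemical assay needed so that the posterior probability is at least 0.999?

Prior odds: 0.005 ÷ 0.995 = 1/199.
Likelihood ratio of a positive result = 0.95/0.05 = 19.
Target odds: 0.999 ÷ 0.001 = 999.
Need (1/199) × 19ⁿ ≥ 999, i.e. 19ⁿ ≥ 198801.
19⁴ = 130321 falls short of 198801 but 19⁵ = 2476099 reaches it, so n = 5.

5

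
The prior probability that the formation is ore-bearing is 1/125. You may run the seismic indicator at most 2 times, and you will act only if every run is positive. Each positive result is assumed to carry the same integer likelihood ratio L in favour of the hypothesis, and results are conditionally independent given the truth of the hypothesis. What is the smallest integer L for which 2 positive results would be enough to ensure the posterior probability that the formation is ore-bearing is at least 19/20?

Prior odds = 0.008/0.992 = 1/124.
Target odds = 0.95/0.05 = 19.
Need L² ≥ 19 ÷ (1/124) = 2356.
48² = 2304 < 2356 ≤ 2401 = 49², so L = 49.

49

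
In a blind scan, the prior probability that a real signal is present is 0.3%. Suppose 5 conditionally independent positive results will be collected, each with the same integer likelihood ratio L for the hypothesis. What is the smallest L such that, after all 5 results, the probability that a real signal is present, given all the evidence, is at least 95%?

Prior odds = 0.003/0.997 = 3/997.
Target odds = 0.95/0.05 = 19.
Need L⁵ ≥ 19 ÷ (3/997) = 18943/3.
5⁵ = 3125 < 18943/3 ≤ 7776 = 6⁵, so L = 6.

6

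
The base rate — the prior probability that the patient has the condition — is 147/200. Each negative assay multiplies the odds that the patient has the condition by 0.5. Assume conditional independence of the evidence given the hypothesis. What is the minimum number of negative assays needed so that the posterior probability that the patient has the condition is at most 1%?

Prior odds: 0.735 ÷ 0.265 = 147/53.
Likelihood ratio per negative assay = 0.5.
Target odds: 0.01 ÷ 0.99 = 1/99.
Need (147/53) × 0.5ⁿ ≤ 1/99, i.e. 0.5ⁿ ≤ 53/14553.
0.5⁸ = 0.00390625 is still above 53/14553 but 0.5⁹ = 0.001953125 is at or below it, so n = 9.

9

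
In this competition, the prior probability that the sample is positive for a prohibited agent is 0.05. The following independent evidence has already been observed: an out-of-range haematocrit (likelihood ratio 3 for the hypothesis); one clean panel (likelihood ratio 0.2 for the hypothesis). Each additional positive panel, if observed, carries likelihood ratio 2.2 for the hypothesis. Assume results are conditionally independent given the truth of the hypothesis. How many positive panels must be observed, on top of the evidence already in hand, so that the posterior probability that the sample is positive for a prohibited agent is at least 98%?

Prior odds = 0.05/0.95 = 1/19.
Combined Bayes factor of the evidence already in hand = 3 × 0.2 = 0.6.
Odds after that evidence = (1/19) × 0.6 = 3/95.
Target odds = 0.98/0.02 = 49.
Need 2.2ⁿ ≥ 49 ÷ (3/95) = 4655/3.
2.2⁹ ≈1207.27 falls short of 4655/3 but 2.2¹⁰ ≈2655.99 reaches it, so n = 10.

10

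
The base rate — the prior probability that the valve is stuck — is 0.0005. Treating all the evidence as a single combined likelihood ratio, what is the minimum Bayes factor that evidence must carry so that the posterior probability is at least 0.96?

47976

Prior odds = 0.0005/0.9995 = 1/1999.
Target odds = 0.96/0.04 = 24.
Required Bayes factor = 24 ÷ (1/1999) = 47976.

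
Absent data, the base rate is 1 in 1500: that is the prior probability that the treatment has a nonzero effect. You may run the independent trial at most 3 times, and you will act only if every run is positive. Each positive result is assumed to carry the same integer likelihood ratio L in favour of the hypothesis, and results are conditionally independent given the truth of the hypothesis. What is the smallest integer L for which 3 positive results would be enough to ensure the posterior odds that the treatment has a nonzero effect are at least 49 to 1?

42

Prior odds = (1/1500)/(1499/1500) = 1/1499.
Target odds = 49.
Need L³ ≥ 49 ÷ (1/1499) = 73451.
41³ = 68921 < 73451 ≤ 74088 = 42³, so L = 42.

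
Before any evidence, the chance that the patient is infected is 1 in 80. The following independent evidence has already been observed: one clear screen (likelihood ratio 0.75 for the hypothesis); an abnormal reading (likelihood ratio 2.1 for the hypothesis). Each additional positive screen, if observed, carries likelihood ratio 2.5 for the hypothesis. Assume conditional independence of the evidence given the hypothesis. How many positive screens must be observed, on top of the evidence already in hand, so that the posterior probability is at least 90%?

Prior odds = 0.0125/0.9875 = 1/79.
Combined Bayes factor of the evidence already in hand = 0.75 × 2.1 = 1.575.
Odds after that evidence = (1/79) × 1.575 = 63/3160.
Target odds = 0.9/0.1 = 9.
Need 2.5ⁿ ≥ 9 ÷ (63/3160) = 3160/7.
2.5⁶ = 244.140625 falls short of 3160/7 but 2.5⁷ = 610.3515625 reaches it, so n = 7.

7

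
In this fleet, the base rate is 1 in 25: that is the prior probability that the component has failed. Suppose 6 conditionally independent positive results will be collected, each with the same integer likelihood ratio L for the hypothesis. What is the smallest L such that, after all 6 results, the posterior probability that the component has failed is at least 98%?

4

Prior odds = 0.04/0.96 = 1/24.
Target odds = 0.98/0.02 = 49.
Need L⁶ ≥ 49 ÷ (1/24) = 1176.
3⁶ = 729 < 1176 ≤ 4096 = 4⁶, so L = 4.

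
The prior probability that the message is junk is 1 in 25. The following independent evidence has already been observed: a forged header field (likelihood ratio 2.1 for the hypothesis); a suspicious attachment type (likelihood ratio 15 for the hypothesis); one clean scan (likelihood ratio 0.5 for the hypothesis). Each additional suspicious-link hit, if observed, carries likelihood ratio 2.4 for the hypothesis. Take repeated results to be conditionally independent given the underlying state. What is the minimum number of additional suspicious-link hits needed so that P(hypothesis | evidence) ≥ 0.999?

Prior odds = 0.04/0.96 = 1/24.
Combined Bayes factor of the evidence already in hand = 2.1 × 15 × 0.5 = 15.75.
Odds after that evidence = (1/24) × 15.75 = 0.65625.
Target odds = 0.999/0.001 = 999.
Need 2.4ⁿ ≥ 999 ÷ 0.65625 = 10656/7.
2.4⁸ = 429981696/390625 falls short of 10656/7 but 2.4⁹ ≈2641.81 reaches it, so n = 9.

9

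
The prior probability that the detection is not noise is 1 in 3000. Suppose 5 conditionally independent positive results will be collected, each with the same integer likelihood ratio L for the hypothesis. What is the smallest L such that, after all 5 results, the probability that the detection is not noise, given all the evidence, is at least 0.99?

13

Prior odds = (1/3000)/(2999/3000) = 1/2999.
Target odds = 0.99/0.01 = 99.
Need L⁵ ≥ 99 ÷ (1/2999) = 296901.
12⁵ = 248832 < 296901 ≤ 371293 = 13⁵, so L = 13.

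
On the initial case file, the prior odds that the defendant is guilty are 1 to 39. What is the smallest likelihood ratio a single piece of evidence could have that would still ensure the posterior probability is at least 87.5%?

273

Prior odds = 1/39.
Target odds = 0.875/0.125 = 7.
Required Bayes factor = 7 ÷ (1/39) = 273.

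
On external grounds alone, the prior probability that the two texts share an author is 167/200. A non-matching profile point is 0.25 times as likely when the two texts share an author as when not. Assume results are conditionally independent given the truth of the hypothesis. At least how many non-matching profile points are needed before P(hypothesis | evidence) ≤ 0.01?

Prior odds = 0.835/0.165 = 167/33.
Likelihood ratio per non-matching profile point = 0.25.
Target odds: 0.01 ÷ 0.99 = 1/99.
Need (167/33) × 0.25ⁿ ≤ 1/99, i.e. 0.25ⁿ ≤ 1/501.
0.25⁴ = 0.00390625 is still above 1/501 but 0.25⁵ = 1/1024 is at or below it, so n = 5.

5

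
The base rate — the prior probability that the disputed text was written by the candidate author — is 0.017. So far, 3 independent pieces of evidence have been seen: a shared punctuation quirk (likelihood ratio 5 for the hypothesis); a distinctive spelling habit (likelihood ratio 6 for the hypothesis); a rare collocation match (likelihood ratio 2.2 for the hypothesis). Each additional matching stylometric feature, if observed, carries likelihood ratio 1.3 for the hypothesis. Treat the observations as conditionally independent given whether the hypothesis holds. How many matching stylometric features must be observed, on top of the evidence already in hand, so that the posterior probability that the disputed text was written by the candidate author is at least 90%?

8

Prior odds = 0.017/0.983 = 17/983.
Combined Bayes factor of the evidence already in hand = 5 × 6 × 2.2 = 66.
Odds after that evidence = (17/983) × 66 = 1122/983.
Target odds = 0.9/0.1 = 9.
Need 1.3ⁿ ≥ 9 ÷ (1122/983) = 2949/374.
1.3⁷ = 62748517/10000000 falls short of 2949/374 but 1.3⁸ = 815730721/100000000 reaches it, so n = 8.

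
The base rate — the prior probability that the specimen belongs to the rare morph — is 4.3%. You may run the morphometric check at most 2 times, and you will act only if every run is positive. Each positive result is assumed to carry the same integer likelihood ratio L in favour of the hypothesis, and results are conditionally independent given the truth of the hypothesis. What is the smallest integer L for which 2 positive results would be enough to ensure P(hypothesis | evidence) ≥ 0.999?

150

Prior odds = 0.043/0.957 = 43/957.
Target odds = 0.999/0.001 = 999.
Need L² ≥ 999 ÷ (43/957) = 956043/43.
149² = 22201 < 956043/43 ≤ 22500 = 150², so L = 150.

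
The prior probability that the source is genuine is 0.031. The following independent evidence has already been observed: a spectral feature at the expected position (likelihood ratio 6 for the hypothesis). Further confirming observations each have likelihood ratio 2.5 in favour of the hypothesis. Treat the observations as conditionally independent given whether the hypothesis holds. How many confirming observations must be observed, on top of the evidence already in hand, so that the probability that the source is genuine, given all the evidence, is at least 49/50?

Prior odds = 0.031/0.969 = 31/969.
Bayes factor of the evidence already in hand = 6.
Odds after that evidence = (31/969) × 6 = 62/323.
Target odds = 0.98/0.02 = 49.
Need 2.5ⁿ ≥ 49 ÷ (62/323) = 15827/62.
2.5⁶ = 244.140625 falls short of 15827/62 but 2.5⁷ = 610.3515625 reaches it, so n = 7.

7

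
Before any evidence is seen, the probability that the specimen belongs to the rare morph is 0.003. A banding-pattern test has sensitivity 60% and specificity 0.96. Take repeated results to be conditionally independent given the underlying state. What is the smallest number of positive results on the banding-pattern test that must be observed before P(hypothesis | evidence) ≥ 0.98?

4

Prior odds = 0.003/0.997 = 3/997.
False-positive rate = 1 − 0.96 = 0.04; likelihood ratio of a positive = 0.6/0.04 = 15.
Target posterior odds = 0.98/0.02 = 49.
Need (3/997) × 15ⁿ ≥ 49, i.e. 15ⁿ ≥ 48853/3.
15³ = 3375 falls short of 48853/3 but 15⁴ = 50625 reaches it, so n = 4.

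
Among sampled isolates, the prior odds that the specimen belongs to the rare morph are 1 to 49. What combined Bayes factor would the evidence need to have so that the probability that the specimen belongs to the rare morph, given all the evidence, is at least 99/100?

4851

Prior odds = 1/49.
Target odds = 0.99/0.01 = 99.
Required Bayes factor = 99 ÷ (1/49) = 4851.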